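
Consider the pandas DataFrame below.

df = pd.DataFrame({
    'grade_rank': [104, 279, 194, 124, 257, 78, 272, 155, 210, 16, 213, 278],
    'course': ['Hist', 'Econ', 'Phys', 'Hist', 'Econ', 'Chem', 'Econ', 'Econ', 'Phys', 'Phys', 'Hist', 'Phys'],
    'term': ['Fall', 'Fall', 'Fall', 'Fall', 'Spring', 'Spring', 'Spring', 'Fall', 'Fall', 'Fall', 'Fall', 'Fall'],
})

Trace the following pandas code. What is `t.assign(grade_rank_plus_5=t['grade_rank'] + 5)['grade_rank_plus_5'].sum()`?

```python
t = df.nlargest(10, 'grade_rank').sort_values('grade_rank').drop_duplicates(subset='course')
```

take 10 rows with largest grade_rank:
    grade_rank course    term
1          279   Econ    Fall
11         278   Phys    Fall
6          272   Econ  Spring
4          257   Econ  Spring
10         213   Hist    Fall
8          210   Phys    Fall
2          194   Phys    Fall
7          155   Econ    Fall
3          124   Hist    Fall
0          104   Hist    Fall
sort by grade_rank:
    grade_rank course    term
0          104   Hist    Fall
3          124   Hist    Fall
7          155   Econ    Fall
2          194   Phys    Fall
8          210   Phys    Fall
10         213   Hist    Fall
4          257   Econ  Spring
6          272   Econ  Spring
11         278   Phys    Fall
1          279   Econ    Fall
drop duplicate course (keep=first):
   grade_rank course  term
0         104   Hist  Fall
7         155   Econ  Fall
2         194   Phys  Fall
add column grade_rank_plus_5 = t['grade_rank'] + 5:
   grade_rank course  term  grade_rank_plus_5
0         104   Hist  Fall                109
7         155   Econ  Fall                160
2         194   Phys  Fall                199
So sum() = 468.

468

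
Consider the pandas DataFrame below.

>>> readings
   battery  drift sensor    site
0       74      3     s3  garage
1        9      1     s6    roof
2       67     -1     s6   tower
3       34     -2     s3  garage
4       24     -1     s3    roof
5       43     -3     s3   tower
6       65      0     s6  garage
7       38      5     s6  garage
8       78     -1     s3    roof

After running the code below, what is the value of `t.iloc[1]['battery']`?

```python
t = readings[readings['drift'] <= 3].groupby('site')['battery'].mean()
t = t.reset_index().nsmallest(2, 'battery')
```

55.0

filter rows where drift <= 3:
   battery  drift sensor    site
0       74      3     s3  garage
1        9      1     s6    roof
2       67     -1     s6   tower
3       34     -2     s3  garage
4       24     -1     s3    roof
5       43     -3     s3   tower
6       65      0     s6  garage
8       78     -1     s3    roof
group by site, mean of battery:
site
garage    57.666667
roof      37.000000
tower     55.000000
Name: battery, dtype: float64
reset_index():
     site    battery
0  garage  57.666667
1    roof  37.000000
2   tower  55.000000
take 2 rows with smallest battery:
    site  battery
1   roof     37.0
2  tower     55.0
Then the value at position 1, column 'battery': 55.0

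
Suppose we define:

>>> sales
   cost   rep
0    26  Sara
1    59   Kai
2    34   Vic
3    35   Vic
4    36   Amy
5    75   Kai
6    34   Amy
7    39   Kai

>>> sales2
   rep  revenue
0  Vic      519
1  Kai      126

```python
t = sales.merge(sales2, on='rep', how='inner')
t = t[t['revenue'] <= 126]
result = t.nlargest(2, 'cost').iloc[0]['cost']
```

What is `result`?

75

merge on 'rep' (how='inner') → 5 rows:
   cost  rep  revenue
0    59  Kai      126
1    34  Vic      519
2    35  Vic      519
3    75  Kai      126
4    39  Kai      126
filter rows where revenue <= 126:
   cost  rep  revenue
0    59  Kai      126
3    75  Kai      126
4    39  Kai      126
take 2 rows with largest cost:
   cost  rep  revenue
3    75  Kai      126
0    59  Kai      126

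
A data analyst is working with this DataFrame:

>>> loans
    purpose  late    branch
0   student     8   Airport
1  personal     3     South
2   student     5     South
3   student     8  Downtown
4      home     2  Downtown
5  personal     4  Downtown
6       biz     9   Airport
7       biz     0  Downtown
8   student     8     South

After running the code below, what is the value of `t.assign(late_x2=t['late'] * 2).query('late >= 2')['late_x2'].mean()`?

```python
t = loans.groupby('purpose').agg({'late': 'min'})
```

6.66666666667

group by purpose, min of late:
          late
purpose       
biz          0
home         2
personal     3
student      5
add column late_x2 = t['late'] * 2:
          late  late_x2
purpose                
biz          0        0
home         2        4
personal     3        6
student      5       10
filter rows where late >= 2:
          late  late_x2
purpose                
home         2        4
personal     3        6
student      5       10
Then the mean of column 'late_x2': 6.66666666667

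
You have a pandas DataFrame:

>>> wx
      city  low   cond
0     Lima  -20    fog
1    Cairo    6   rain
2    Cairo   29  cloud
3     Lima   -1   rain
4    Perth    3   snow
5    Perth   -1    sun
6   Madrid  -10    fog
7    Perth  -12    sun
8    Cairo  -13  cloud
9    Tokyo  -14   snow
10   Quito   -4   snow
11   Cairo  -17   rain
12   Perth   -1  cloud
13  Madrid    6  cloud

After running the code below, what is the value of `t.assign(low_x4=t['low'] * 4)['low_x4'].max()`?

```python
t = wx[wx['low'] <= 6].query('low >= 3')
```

24

filter rows where low <= 6:
      city  low   cond
0     Lima  -20    fog
1    Cairo    6   rain
3     Lima   -1   rain
4    Perth    3   snow
5    Perth   -1    sun
6   Madrid  -10    fog
7    Perth  -12    sun
8    Cairo  -13  cloud
9    Tokyo  -14   snow
10   Quito   -4   snow
11   Cairo  -17   rain
12   Perth   -1  cloud
13  Madrid    6  cloud
filter rows where low >= 3:
      city  low   cond
1    Cairo    6   rain
4    Perth    3   snow
13  Madrid    6  cloud
add column low_x4 = t['low'] * 4:
      city  low   cond  low_x4
1    Cairo    6   rain      24
4    Perth    3   snow      12
13  Madrid    6  cloud      24
Finally, max of column 'low_x4' = 24.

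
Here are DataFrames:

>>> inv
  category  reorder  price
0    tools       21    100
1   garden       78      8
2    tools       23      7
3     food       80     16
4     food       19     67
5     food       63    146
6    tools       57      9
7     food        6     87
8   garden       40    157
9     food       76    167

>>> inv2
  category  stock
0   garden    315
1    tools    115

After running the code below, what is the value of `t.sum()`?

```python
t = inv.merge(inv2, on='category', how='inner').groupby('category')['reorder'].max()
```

135

merge on 'category' (how='inner') → 5 rows:
  category  reorder  price  stock
0    tools       21    100    115
1   garden       78      8    315
2    tools       23      7    115
3    tools       57      9    115
4   garden       40    157    315
group by category, max of reorder:
category
garden    78
tools     57
Name: reorder, dtype: int64
The sum of the resulting series is 135.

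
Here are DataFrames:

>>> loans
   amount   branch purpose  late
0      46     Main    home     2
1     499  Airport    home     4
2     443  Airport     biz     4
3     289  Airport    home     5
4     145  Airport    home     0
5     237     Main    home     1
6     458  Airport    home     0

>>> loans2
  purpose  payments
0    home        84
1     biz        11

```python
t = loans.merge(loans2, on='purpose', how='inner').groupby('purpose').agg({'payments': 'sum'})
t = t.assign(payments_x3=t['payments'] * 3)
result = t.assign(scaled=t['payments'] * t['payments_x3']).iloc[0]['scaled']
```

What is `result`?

merge on 'purpose' (how='inner') → 7 rows:
   amount   branch purpose  late  payments
0      46     Main    home     2        84
1     499  Airport    home     4        84
2     443  Airport     biz     4        11
3     289  Airport    home     5        84
4     145  Airport    home     0        84
5     237     Main    home     1        84
6     458  Airport    home     0        84
group by purpose, sum of payments:
         payments
purpose          
biz            11
home          504
add column payments_x3 = t['payments'] * 3:
         payments  payments_x3
purpose                       
biz            11           33
home          504         1512
add column scaled = t['payments'] * t['payments_x3']:
         payments  payments_x3  scaled
purpose                               
biz            11           33     363
home          504         1512  762048
Hence 363.

363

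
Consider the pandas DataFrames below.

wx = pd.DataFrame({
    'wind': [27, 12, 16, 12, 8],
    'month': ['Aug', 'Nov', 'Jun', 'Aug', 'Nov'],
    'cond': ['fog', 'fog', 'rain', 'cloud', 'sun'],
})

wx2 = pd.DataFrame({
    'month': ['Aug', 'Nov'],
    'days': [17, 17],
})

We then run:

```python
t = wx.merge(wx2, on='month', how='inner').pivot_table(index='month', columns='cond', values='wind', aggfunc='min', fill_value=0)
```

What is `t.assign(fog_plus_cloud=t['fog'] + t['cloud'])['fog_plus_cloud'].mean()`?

merge on 'month' (how='inner') → 4 rows:
   wind month   cond  days
0    27   Aug    fog    17
1    12   Nov    fog    17
2    12   Aug  cloud    17
3     8   Nov    sun    17
pivot: rows=month, cols=cond, min(wind):
cond   cloud  fog  sun
month                 
Aug       12   27    0
Nov        0   12    8
add column fog_plus_cloud = t['fog'] + t['cloud']:
cond   cloud  fog  sun  fog_plus_cloud
month                                 
Aug       12   27    0              39
Nov        0   12    8              12
The mean of column 'fog_plus_cloud' is 25.5.

25.5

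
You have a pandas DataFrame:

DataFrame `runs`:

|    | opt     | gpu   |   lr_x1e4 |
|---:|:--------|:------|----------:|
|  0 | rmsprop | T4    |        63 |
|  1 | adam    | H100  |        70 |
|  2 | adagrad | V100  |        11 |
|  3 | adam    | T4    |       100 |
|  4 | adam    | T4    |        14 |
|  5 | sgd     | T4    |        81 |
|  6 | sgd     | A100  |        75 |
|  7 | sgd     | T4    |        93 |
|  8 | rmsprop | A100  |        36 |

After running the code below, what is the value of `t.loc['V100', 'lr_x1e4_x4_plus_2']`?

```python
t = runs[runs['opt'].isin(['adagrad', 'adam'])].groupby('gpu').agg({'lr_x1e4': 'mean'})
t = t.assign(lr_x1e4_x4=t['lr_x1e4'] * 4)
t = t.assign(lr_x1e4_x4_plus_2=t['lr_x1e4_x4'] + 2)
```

filter rows where opt in ['adagrad', 'adam']:
       opt   gpu  lr_x1e4
1     adam  H100       70
2  adagrad  V100       11
3     adam    T4      100
4     adam    T4       14
group by gpu, mean of lr_x1e4:
      lr_x1e4
gpu          
H100     70.0
T4       57.0
V100     11.0
add column lr_x1e4_x4 = t['lr_x1e4'] * 4:
      lr_x1e4  lr_x1e4_x4
gpu                      
H100     70.0       280.0
T4       57.0       228.0
V100     11.0        44.0
add column lr_x1e4_x4_plus_2 = t['lr_x1e4_x4'] + 2:
      lr_x1e4  lr_x1e4_x4  lr_x1e4_x4_plus_2
gpu                                         
H100     70.0       280.0              282.0
T4       57.0       228.0              230.0
V100     11.0        44.0               46.0
Reading off the value at row 'V100', column 'lr_x1e4_x4_plus_2', we get 46.0.

46.0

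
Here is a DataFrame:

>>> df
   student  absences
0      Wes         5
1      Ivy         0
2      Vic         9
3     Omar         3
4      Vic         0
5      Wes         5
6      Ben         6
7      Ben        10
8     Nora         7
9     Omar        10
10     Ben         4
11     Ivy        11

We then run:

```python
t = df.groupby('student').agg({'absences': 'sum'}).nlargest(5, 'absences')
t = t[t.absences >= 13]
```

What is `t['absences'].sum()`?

33

group by student, sum of absences:
         absences
student          
Ben            20
Ivy            11
Nora            7
Omar           13
Vic             9
Wes            10
take 5 rows with largest absences:
         absences
student          
Ben            20
Omar           13
Ivy            11
Wes            10
Vic             9
filter rows where absences >= 13:
         absences
student          
Ben            20
Omar           13
Hence 33.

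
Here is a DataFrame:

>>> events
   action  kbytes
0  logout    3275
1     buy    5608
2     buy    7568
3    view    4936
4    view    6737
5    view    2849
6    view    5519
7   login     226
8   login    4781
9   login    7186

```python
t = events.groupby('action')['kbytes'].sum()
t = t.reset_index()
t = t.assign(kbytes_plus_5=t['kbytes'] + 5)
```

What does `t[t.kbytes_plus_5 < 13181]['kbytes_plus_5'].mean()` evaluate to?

group by action, sum of kbytes:
action
buy       13176
login     12193
logout     3275
view      20041
Name: kbytes, dtype: int64
reset_index():
   action  kbytes
0     buy   13176
1   login   12193
2  logout    3275
3    view   20041
add column kbytes_plus_5 = t['kbytes'] + 5:
   action  kbytes  kbytes_plus_5
0     buy   13176          13181
1   login   12193          12198
2  logout    3275           3280
3    view   20041          20046
filter rows where kbytes_plus_5 < 13181:
   action  kbytes  kbytes_plus_5
1   login   12193          12198
2  logout    3275           3280
So mean() = 7739.0.

7739.0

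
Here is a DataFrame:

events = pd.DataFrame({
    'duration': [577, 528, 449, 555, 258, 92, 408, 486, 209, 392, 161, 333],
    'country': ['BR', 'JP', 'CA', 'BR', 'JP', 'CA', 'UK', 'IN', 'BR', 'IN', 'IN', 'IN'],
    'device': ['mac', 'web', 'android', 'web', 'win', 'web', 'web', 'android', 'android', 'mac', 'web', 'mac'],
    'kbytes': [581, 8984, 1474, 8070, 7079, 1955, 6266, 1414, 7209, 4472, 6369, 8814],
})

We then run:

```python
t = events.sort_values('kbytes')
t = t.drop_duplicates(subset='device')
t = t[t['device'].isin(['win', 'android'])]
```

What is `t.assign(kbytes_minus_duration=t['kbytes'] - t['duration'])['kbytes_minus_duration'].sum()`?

7749

sort by kbytes:
    duration country   device  kbytes
0        577      BR      mac     581
7        486      IN  android    1414
2        449      CA  android    1474
5         92      CA      web    1955
9        392      IN      mac    4472
6        408      UK      web    6266
10       161      IN      web    6369
4        258      JP      win    7079
8        209      BR  android    7209
3        555      BR      web    8070
11       333      IN      mac    8814
1        528      JP      web    8984
drop duplicate device (keep=first):
   duration country   device  kbytes
0       577      BR      mac     581
7       486      IN  android    1414
5        92      CA      web    1955
4       258      JP      win    7079
filter rows where device in ['win', 'android']:
   duration country   device  kbytes
7       486      IN  android    1414
4       258      JP      win    7079
add column kbytes_minus_duration = t['kbytes'] - t['duration']:
   duration country   device  kbytes  kbytes_minus_duration
7       486      IN  android    1414                    928
4       258      JP      win    7079                   6821
Hence 7749.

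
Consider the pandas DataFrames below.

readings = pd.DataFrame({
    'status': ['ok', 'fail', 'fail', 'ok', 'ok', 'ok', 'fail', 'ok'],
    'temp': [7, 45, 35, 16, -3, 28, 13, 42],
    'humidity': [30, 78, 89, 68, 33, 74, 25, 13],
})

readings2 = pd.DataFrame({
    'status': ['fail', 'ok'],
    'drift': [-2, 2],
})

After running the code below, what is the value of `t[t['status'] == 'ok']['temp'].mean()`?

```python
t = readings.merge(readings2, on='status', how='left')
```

18.0

merge on 'status' (how='left') → 8 rows:
  status  temp  humidity  drift
0     ok     7        30      2
1   fail    45        78     -2
2   fail    35        89     -2
3     ok    16        68      2
4     ok    -3        33      2
5     ok    28        74      2
6   fail    13        25     -2
7     ok    42        13      2
filter rows where status == 'ok':
  status  temp  humidity  drift
0     ok     7        30      2
3     ok    16        68      2
4     ok    -3        33      2
5     ok    28        74      2
7     ok    42        13      2
Reading off the mean of column 'temp', we get 18.0.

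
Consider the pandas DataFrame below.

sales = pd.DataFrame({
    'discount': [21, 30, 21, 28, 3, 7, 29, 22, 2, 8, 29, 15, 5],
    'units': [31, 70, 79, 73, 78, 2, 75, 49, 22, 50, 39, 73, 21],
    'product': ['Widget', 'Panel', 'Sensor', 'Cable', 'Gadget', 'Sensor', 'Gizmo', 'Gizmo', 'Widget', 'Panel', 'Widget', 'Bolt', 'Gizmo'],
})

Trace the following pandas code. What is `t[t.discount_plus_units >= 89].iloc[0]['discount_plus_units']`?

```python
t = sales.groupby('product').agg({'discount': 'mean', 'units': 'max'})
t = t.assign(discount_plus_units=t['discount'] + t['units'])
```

group by product: mean(discount), max(units):
          discount  units
product                  
Bolt     15.000000     73
Cable    28.000000     73
Gadget    3.000000     78
Gizmo    18.666667     75
Panel    19.000000     70
Sensor   14.000000     79
Widget   17.333333     39
add column discount_plus_units = t['discount'] + t['units']:
          discount  units  discount_plus_units
product                                       
Bolt     15.000000     73            88.000000
Cable    28.000000     73           101.000000
Gadget    3.000000     78            81.000000
Gizmo    18.666667     75            93.666667
Panel    19.000000     70            89.000000
Sensor   14.000000     79            93.000000
Widget   17.333333     39            56.333333
filter rows where discount_plus_units >= 89:
          discount  units  discount_plus_units
product                                       
Cable    28.000000     73           101.000000
Gizmo    18.666667     75            93.666667
Panel    19.000000     70            89.000000
Sensor   14.000000     79            93.000000
Hence 101.0.

101.0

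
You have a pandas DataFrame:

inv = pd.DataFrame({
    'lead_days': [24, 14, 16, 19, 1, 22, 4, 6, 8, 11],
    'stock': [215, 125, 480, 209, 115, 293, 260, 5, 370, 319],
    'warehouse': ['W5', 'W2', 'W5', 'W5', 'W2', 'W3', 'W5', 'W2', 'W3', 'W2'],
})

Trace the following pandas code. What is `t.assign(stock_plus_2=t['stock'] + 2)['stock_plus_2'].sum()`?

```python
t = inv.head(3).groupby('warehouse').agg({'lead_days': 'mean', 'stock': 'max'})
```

take first 3 rows:
   lead_days  stock warehouse
0         24    215        W5
1         14    125        W2
2         16    480        W5
group by warehouse: mean(lead_days), max(stock):
           lead_days  stock
warehouse                  
W2              14.0    125
W5              20.0    480
add column stock_plus_2 = t['stock'] + 2:
           lead_days  stock  stock_plus_2
warehouse                                
W2              14.0    125           127
W5              20.0    480           482

609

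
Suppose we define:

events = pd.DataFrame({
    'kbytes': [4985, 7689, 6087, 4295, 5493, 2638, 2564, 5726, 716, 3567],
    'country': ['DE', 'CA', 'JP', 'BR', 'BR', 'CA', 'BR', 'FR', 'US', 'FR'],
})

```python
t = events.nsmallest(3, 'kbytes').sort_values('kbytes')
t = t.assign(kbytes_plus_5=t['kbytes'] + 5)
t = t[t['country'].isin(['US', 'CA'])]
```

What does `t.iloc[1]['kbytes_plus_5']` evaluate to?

take 3 rows with smallest kbytes:
   kbytes country
8     716      US
6    2564      BR
5    2638      CA
sort by kbytes:
   kbytes country
8     716      US
6    2564      BR
5    2638      CA
add column kbytes_plus_5 = t['kbytes'] + 5:
   kbytes country  kbytes_plus_5
8     716      US            721
6    2564      BR           2569
5    2638      CA           2643
filter rows where country in ['US', 'CA']:
   kbytes country  kbytes_plus_5
8     716      US            721
5    2638      CA           2643
Reading off the value at position 1, column 'kbytes_plus_5', we get 2643.

2643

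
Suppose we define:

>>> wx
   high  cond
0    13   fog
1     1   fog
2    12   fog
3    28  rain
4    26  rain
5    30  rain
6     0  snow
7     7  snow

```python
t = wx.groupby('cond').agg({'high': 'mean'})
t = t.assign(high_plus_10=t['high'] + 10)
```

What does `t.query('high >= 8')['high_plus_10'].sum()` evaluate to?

56.6666666667

group by cond, mean of high:
           high
cond           
fog    8.666667
rain  28.000000
snow   3.500000
add column high_plus_10 = t['high'] + 10:
           high  high_plus_10
cond                         
fog    8.666667     18.666667
rain  28.000000     38.000000
snow   3.500000     13.500000
filter rows where high >= 8:
           high  high_plus_10
cond                         
fog    8.666667     18.666667
rain  28.000000     38.000000
Hence 56.6666666667.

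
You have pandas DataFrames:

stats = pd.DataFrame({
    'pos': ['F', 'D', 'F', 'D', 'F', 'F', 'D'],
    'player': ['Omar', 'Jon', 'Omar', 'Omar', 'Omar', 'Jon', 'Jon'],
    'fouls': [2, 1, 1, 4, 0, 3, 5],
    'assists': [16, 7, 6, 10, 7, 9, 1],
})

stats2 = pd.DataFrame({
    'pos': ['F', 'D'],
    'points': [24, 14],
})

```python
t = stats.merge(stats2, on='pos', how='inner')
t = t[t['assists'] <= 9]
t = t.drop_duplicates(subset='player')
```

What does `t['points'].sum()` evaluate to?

38

merge on 'pos' (how='inner') → 7 rows:
  pos player  fouls  assists  points
0   F   Omar      2       16      24
1   D    Jon      1        7      14
2   F   Omar      1        6      24
3   D   Omar      4       10      14
4   F   Omar      0        7      24
5   F    Jon      3        9      24
6   D    Jon      5        1      14
filter rows where assists <= 9:
  pos player  fouls  assists  points
1   D    Jon      1        7      14
2   F   Omar      1        6      24
4   F   Omar      0        7      24
5   F    Jon      3        9      24
6   D    Jon      5        1      14
drop duplicate player (keep=first):
  pos player  fouls  assists  points
1   D    Jon      1        7      14
2   F   Omar      1        6      24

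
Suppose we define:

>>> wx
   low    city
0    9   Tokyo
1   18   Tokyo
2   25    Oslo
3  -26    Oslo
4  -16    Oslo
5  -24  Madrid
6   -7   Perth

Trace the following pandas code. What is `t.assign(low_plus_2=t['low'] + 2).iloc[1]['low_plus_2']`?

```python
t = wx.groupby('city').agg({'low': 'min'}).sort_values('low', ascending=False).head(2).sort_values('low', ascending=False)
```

-5

group by city, min of low:
        low
city       
Madrid  -24
Oslo    -26
Perth    -7
Tokyo     9
sort by low descending:
        low
city       
Tokyo     9
Perth    -7
Madrid  -24
Oslo    -26
take first 2 rows:
       low
city      
Tokyo    9
Perth   -7
sort by low descending:
       low
city      
Tokyo    9
Perth   -7
add column low_plus_2 = t['low'] + 2:
       low  low_plus_2
city                  
Tokyo    9          11
Perth   -7          -5
So iloc[1]['low_plus_2'] = -5.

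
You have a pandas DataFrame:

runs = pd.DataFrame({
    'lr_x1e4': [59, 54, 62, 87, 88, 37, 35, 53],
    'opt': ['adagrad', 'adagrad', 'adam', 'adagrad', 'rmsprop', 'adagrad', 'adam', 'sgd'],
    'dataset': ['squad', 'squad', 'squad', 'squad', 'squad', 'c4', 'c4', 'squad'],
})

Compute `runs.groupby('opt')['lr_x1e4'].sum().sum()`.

group by opt, sum of lr_x1e4:
opt
adagrad    237
adam        97
rmsprop     88
sgd         53
Name: lr_x1e4, dtype: int64
Hence 475.

475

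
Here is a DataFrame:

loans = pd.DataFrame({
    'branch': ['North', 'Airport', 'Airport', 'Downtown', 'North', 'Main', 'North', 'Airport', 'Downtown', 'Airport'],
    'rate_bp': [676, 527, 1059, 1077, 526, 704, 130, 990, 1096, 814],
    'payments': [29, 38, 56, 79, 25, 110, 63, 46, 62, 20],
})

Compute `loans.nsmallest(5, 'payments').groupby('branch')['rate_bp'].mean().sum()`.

1378.0

take 5 rows with smallest payments:
    branch  rate_bp  payments
9  Airport      814        20
4    North      526        25
0    North      676        29
1  Airport      527        38
7  Airport      990        46
group by branch, mean of rate_bp:
branch
Airport    777.0
North      601.0
Name: rate_bp, dtype: float64
Then the sum of the resulting series: 1378.0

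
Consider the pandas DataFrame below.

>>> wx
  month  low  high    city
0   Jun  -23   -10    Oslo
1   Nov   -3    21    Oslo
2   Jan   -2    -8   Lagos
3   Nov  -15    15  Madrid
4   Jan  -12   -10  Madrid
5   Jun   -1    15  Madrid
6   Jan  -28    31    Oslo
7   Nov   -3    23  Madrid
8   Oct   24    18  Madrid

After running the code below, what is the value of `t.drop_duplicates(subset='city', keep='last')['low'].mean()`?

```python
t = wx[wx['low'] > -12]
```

6.33333333333

filter rows where low > -12:
  month  low  high    city
1   Nov   -3    21    Oslo
2   Jan   -2    -8   Lagos
5   Jun   -1    15  Madrid
7   Nov   -3    23  Madrid
8   Oct   24    18  Madrid
drop duplicate city (keep=last):
  month  low  high    city
1   Nov   -3    21    Oslo
2   Jan   -2    -8   Lagos
8   Oct   24    18  Madrid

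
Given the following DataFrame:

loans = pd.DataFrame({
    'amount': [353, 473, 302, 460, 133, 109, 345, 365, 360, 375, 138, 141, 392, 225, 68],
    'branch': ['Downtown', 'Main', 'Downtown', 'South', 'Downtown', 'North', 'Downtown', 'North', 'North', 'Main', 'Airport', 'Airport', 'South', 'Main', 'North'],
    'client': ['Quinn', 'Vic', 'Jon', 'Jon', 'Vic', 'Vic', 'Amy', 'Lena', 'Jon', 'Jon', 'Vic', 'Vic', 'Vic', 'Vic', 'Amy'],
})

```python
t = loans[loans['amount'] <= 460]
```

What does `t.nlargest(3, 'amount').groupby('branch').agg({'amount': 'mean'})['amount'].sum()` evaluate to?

filter rows where amount <= 460:
    amount    branch client
0      353  Downtown  Quinn
2      302  Downtown    Jon
3      460     South    Jon
4      133  Downtown    Vic
5      109     North    Vic
6      345  Downtown    Amy
7      365     North   Lena
8      360     North    Jon
9      375      Main    Jon
10     138   Airport    Vic
11     141   Airport    Vic
12     392     South    Vic
13     225      Main    Vic
14      68     North    Amy
take 3 rows with largest amount:
    amount branch client
3      460  South    Jon
12     392  South    Vic
9      375   Main    Jon
group by branch, mean of amount:
        amount
branch        
Main     375.0
South    426.0
Reading off the sum of column 'amount', we get 801.0.

801.0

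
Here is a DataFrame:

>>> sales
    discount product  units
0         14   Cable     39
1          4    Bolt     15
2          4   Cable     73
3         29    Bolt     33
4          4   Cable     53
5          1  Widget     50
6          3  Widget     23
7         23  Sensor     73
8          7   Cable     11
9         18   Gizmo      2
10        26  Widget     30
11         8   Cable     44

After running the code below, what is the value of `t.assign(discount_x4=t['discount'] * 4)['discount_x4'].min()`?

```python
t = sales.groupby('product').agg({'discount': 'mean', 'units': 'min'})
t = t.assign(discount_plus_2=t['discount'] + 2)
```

29.6

group by product: mean(discount), min(units):
         discount  units
product                 
Bolt         16.5     15
Cable         7.4     11
Gizmo        18.0      2
Sensor       23.0     73
Widget       10.0     23
add column discount_plus_2 = t['discount'] + 2:
         discount  units  discount_plus_2
product                                  
Bolt         16.5     15             18.5
Cable         7.4     11              9.4
Gizmo        18.0      2             20.0
Sensor       23.0     73             25.0
Widget       10.0     23             12.0
add column discount_x4 = t['discount'] * 4:
         discount  units  discount_plus_2  discount_x4
product                                               
Bolt         16.5     15             18.5         66.0
Cable         7.4     11              9.4         29.6
Gizmo        18.0      2             20.0         72.0
Sensor       23.0     73             25.0         92.0
Widget       10.0     23             12.0         40.0
min of column 'discount_x4' → 29.6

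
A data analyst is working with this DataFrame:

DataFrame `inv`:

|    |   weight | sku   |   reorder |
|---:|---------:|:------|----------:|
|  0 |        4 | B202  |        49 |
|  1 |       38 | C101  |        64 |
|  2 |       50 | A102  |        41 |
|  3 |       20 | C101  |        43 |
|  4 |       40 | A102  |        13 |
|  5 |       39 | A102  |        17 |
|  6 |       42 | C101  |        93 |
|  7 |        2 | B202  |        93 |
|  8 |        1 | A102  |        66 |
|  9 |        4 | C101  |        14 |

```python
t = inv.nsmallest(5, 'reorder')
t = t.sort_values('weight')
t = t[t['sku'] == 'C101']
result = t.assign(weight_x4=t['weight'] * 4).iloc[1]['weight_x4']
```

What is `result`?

take 5 rows with smallest reorder:
   weight   sku  reorder
4      40  A102       13
9       4  C101       14
5      39  A102       17
2      50  A102       41
3      20  C101       43
sort by weight:
   weight   sku  reorder
9       4  C101       14
3      20  C101       43
5      39  A102       17
4      40  A102       13
2      50  A102       41
filter rows where sku == 'C101':
   weight   sku  reorder
9       4  C101       14
3      20  C101       43
add column weight_x4 = t['weight'] * 4:
   weight   sku  reorder  weight_x4
9       4  C101       14         16
3      20  C101       43         80

80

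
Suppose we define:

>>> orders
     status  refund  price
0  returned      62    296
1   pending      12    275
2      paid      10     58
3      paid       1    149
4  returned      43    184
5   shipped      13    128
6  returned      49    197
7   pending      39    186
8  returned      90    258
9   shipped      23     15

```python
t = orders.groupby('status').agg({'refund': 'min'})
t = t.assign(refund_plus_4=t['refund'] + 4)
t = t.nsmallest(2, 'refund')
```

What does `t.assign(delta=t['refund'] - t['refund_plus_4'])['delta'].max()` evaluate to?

-4

group by status, min of refund:
          refund
status          
paid           1
pending       12
returned      43
shipped       13
add column refund_plus_4 = t['refund'] + 4:
          refund  refund_plus_4
status                         
paid           1              5
pending       12             16
returned      43             47
shipped       13             17
take 2 rows with smallest refund:
         refund  refund_plus_4
status                        
paid          1              5
pending      12             16
add column delta = t['refund'] - t['refund_plus_4']:
         refund  refund_plus_4  delta
status                               
paid          1              5     -4
pending      12             16     -4
Then the max of column 'delta': -4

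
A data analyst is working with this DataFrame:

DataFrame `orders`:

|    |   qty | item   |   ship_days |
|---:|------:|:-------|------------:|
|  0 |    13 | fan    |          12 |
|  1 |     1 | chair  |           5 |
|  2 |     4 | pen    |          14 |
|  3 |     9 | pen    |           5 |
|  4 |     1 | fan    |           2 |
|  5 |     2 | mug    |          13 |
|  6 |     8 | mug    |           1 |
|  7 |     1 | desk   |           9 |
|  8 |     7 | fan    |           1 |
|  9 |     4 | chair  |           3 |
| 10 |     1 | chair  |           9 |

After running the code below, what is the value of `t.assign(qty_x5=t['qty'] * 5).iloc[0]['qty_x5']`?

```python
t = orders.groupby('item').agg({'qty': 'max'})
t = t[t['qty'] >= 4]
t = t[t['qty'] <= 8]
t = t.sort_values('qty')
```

group by item, max of qty:
       qty
item      
chair    4
desk     1
fan     13
mug      8
pen      9
filter rows where qty >= 4:
       qty
item      
chair    4
fan     13
mug      8
pen      9
filter rows where qty <= 8:
       qty
item      
chair    4
mug      8
sort by qty:
       qty
item      
chair    4
mug      8
add column qty_x5 = t['qty'] * 5:
       qty  qty_x5
item              
chair    4      20
mug      8      40

20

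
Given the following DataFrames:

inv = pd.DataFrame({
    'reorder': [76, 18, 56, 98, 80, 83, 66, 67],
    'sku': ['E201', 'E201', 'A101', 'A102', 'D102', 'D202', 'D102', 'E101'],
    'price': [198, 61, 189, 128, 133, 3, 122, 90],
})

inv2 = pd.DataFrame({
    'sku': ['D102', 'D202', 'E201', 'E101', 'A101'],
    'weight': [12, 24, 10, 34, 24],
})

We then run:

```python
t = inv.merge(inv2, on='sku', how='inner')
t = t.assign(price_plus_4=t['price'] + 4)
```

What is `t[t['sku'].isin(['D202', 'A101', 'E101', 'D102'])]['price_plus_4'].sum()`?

merge on 'sku' (how='inner') → 7 rows:
   reorder   sku  price  weight
0       76  E201    198      10
1       18  E201     61      10
2       56  A101    189      24
3       80  D102    133      12
4       83  D202      3      24
5       66  D102    122      12
6       67  E101     90      34
add column price_plus_4 = t['price'] + 4:
   reorder   sku  price  weight  price_plus_4
0       76  E201    198      10           202
1       18  E201     61      10            65
2       56  A101    189      24           193
3       80  D102    133      12           137
4       83  D202      3      24             7
5       66  D102    122      12           126
6       67  E101     90      34            94
filter rows where sku in ['D202', 'A101', 'E101', 'D102']:
   reorder   sku  price  weight  price_plus_4
2       56  A101    189      24           193
3       80  D102    133      12           137
4       83  D202      3      24             7
5       66  D102    122      12           126
6       67  E101     90      34            94
Taking the sum of column 'price_plus_4' gives 557.

557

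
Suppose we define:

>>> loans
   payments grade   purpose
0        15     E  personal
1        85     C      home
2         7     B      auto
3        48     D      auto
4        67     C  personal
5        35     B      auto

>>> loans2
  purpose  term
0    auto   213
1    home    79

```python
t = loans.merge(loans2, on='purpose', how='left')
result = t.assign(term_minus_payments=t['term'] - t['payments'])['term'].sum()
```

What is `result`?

merge on 'purpose' (how='left') → 6 rows:
   payments grade   purpose   term
0        15     E  personal    NaN
1        85     C      home   79.0
2         7     B      auto  213.0
3        48     D      auto  213.0
4        67     C  personal    NaN
5        35     B      auto  213.0
add column term_minus_payments = t['term'] - t['payments']:
   payments grade   purpose   term  term_minus_payments
0        15     E  personal    NaN                  NaN
1        85     C      home   79.0                 -6.0
2         7     B      auto  213.0                206.0
3        48     D      auto  213.0                165.0
4        67     C  personal    NaN                  NaN
5        35     B      auto  213.0                178.0
The sum of column 'term' is 718.0.

718.0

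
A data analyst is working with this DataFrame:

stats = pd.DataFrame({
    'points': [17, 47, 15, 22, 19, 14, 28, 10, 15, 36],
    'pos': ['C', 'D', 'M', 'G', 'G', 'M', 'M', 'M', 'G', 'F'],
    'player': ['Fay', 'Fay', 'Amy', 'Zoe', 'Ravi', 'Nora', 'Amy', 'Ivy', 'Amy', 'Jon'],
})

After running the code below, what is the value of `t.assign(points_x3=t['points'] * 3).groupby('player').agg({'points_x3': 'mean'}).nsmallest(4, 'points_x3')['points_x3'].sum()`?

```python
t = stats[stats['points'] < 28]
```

filter rows where points < 28:
   points pos player
0      17   C    Fay
2      15   M    Amy
3      22   G    Zoe
4      19   G   Ravi
5      14   M   Nora
7      10   M    Ivy
8      15   G    Amy
add column points_x3 = t['points'] * 3:
   points pos player  points_x3
0      17   C    Fay         51
2      15   M    Amy         45
3      22   G    Zoe         66
4      19   G   Ravi         57
5      14   M   Nora         42
7      10   M    Ivy         30
8      15   G    Amy         45
group by player, mean of points_x3:
        points_x3
player           
Amy          45.0
Fay          51.0
Ivy          30.0
Nora         42.0
Ravi         57.0
Zoe          66.0
take 4 rows with smallest points_x3:
        points_x3
player           
Ivy          30.0
Nora         42.0
Amy          45.0
Fay          51.0
Reading off the sum of column 'points_x3', we get 168.0.

168.0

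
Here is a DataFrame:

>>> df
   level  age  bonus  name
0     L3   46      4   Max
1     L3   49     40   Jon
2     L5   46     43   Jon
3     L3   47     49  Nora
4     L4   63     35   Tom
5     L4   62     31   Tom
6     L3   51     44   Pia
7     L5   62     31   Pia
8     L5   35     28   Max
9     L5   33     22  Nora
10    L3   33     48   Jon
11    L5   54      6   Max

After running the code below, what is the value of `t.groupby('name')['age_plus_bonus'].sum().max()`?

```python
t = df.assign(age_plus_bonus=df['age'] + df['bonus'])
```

259

add column age_plus_bonus = df['age'] + df['bonus']:
   level  age  bonus  name  age_plus_bonus
0     L3   46      4   Max              50
1     L3   49     40   Jon              89
2     L5   46     43   Jon              89
3     L3   47     49  Nora              96
4     L4   63     35   Tom              98
5     L4   62     31   Tom              93
6     L3   51     44   Pia              95
7     L5   62     31   Pia              93
8     L5   35     28   Max              63
9     L5   33     22  Nora              55
10    L3   33     48   Jon              81
11    L5   54      6   Max              60
group by name, sum of age_plus_bonus:
name
Jon     259
Max     173
Nora    151
Pia     188
Tom     191
Name: age_plus_bonus, dtype: int64
So max() = 259.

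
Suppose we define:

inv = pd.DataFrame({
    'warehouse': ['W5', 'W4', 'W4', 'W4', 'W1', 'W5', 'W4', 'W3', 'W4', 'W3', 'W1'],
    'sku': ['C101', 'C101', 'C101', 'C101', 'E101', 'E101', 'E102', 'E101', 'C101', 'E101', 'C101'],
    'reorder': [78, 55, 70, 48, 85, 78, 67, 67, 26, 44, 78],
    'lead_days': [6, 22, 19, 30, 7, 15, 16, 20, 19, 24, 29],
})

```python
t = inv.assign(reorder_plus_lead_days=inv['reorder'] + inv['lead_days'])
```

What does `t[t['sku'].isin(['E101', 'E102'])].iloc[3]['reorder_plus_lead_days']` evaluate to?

add column reorder_plus_lead_days = inv['reorder'] + inv['lead_days']:
   warehouse   sku  reorder  lead_days  reorder_plus_lead_days
0         W5  C101       78          6                      84
1         W4  C101       55         22                      77
2         W4  C101       70         19                      89
3         W4  C101       48         30                      78
4         W1  E101       85          7                      92
5         W5  E101       78         15                      93
6         W4  E102       67         16                      83
7         W3  E101       67         20                      87
8         W4  C101       26         19                      45
9         W3  E101       44         24                      68
10        W1  C101       78         29                     107
filter rows where sku in ['E101', 'E102']:
  warehouse   sku  reorder  lead_days  reorder_plus_lead_days
4        W1  E101       85          7                      92
5        W5  E101       78         15                      93
6        W4  E102       67         16                      83
7        W3  E101       67         20                      87
9        W3  E101       44         24                      68
Hence 87.

87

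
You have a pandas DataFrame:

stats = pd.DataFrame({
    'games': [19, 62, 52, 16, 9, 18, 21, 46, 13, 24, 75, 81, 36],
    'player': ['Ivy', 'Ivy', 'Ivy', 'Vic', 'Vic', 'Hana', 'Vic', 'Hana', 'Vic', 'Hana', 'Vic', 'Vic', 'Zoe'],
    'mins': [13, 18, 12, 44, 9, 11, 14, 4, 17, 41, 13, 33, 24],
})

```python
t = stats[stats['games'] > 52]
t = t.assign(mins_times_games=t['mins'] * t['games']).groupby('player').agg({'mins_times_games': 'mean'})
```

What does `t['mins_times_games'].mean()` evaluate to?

filter rows where games > 52:
    games player  mins
1      62    Ivy    18
10     75    Vic    13
11     81    Vic    33
add column mins_times_games = t['mins'] * t['games']:
    games player  mins  mins_times_games
1      62    Ivy    18              1116
10     75    Vic    13               975
11     81    Vic    33              2673
group by player, mean of mins_times_games:
        mins_times_games
player                  
Ivy               1116.0
Vic               1824.0
Finally, mean of column 'mins_times_games' = 1470.0.

1470.0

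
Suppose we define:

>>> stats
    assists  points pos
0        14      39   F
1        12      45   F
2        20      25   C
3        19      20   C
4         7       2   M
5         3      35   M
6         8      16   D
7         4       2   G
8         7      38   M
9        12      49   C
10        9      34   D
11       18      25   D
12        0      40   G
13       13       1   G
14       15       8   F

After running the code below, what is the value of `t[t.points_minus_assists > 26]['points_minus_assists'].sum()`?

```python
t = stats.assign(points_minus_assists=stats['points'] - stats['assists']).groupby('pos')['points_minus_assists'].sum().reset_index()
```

192

add column points_minus_assists = stats['points'] - stats['assists']:
    assists  points pos  points_minus_assists
0        14      39   F                    25
1        12      45   F                    33
2        20      25   C                     5
3        19      20   C                     1
4         7       2   M                    -5
5         3      35   M                    32
6         8      16   D                     8
7         4       2   G                    -2
8         7      38   M                    31
9        12      49   C                    37
10        9      34   D                    25
11       18      25   D                     7
12        0      40   G                    40
13       13       1   G                   -12
14       15       8   F                    -7
group by pos, sum of points_minus_assists:
pos
C    43
D    40
F    51
G    26
M    58
Name: points_minus_assists, dtype: int64
reset_index():
  pos  points_minus_assists
0   C                    43
1   D                    40
2   F                    51
3   G                    26
4   M                    58
filter rows where points_minus_assists > 26:
  pos  points_minus_assists
0   C                    43
1   D                    40
2   F                    51
4   M                    58
sum of column 'points_minus_assists' → 192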